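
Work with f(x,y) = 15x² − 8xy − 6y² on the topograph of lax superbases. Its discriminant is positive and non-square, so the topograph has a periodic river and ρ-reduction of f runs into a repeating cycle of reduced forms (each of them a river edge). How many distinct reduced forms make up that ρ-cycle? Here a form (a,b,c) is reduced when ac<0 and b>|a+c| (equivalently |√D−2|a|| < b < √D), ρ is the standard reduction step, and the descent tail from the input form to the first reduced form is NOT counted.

D = 424, ⌊√D⌋ = 20
descent: ρ → (-6,20,1)  [lands on river]
river: ρ → (1,20,-6)
river: ρ → (-6,16,7)
river: ρ → (7,12,-10)
river: ρ → (-10,8,9)
river: ρ → (9,10,-9)
river: ρ → (-9,8,10)
river: ρ → (10,12,-7)
river: ρ → (-7,16,6)
river: ρ → (6,20,-1)
river: ρ → (-1,20,6)
river: ρ → (6,16,-7)
river: ρ → (-7,12,10)
river: ρ → (10,8,-9)
river: ρ → (-9,10,9)
river: ρ → (9,8,-10)
river: ρ → (-10,12,7)
river: ρ → (7,16,-6)
ρ-cycle length = 18 (tail of 1 descent step not counted)

18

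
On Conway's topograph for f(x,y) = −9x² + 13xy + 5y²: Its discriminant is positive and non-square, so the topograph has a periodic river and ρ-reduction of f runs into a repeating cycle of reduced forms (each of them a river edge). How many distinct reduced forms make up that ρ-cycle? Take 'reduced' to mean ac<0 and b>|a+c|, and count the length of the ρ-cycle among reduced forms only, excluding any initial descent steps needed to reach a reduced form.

D = 349, ⌊√D⌋ = 18
river: ρ → (5,17,-3)
river: ρ → (-3,13,15)
river: ρ → (15,17,-1)
river: ρ → (-1,17,15)
river: ρ → (15,13,-3)
river: ρ → (-3,17,5)
river: ρ → (5,13,-9)
river: ρ → (-9,5,9)
river: ρ → (9,13,-5)
river: ρ → (-5,17,3)
river: ρ → (3,13,-15)
river: ρ → (-15,17,1)
river: ρ → (1,17,-15)
river: ρ → (-15,13,3)
river: ρ → (3,17,-5)
river: ρ → (-5,13,9)
river: ρ → (9,5,-9)
river: ρ → (-9,13,5)
ρ-cycle length = 18 (tail of 0 descent steps not counted)

18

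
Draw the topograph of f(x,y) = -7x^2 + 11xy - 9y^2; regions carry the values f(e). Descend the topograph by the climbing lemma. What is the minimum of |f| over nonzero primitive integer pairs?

translate: b→3 (≡-11 mod 14), so (7,-11,9)→(7,3,5)
flip: (7,3,5)→(5,-3,7)
reduced (well bottom): (5,-3,7) with a≤c, −a<b≤a
well minimum |f| = |-5| = 5 (negative-definite)

5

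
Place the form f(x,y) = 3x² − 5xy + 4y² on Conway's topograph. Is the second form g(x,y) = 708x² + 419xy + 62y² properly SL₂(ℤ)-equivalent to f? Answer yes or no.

D₁ = -23, D₂ = -23
f: translate: b→1 (≡-5 mod 6), so (3,-5,4)→(3,1,2)
f: flip: (3,1,2)→(2,-1,3)
f: reduced (well bottom): (2,-1,3) with a≤c, −a<b≤a
g: flip: (708,419,62)→(62,-419,708)
g: translate: b→-47 (≡-419 mod 124), so (62,-419,708)→(62,-47,9)
g: flip: (62,-47,9)→(9,47,62)
g: translate: b→-7 (≡47 mod 18), so (9,47,62)→(9,-7,2)
g: flip: (9,-7,2)→(2,7,9)
g: translate: b→-1 (≡7 mod 4), so (2,7,9)→(2,-1,3)
g: reduced (well bottom): (2,-1,3) with a≤c, −a<b≤a
reduced forms (2, -1, 3) vs (2, -1, 3) ⇒ equivalent

yes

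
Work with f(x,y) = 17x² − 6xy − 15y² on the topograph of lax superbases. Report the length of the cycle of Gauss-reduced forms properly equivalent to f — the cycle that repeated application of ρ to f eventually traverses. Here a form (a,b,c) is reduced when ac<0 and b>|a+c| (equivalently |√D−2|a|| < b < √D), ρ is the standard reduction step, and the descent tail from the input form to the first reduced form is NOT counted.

D = 1056, ⌊√D⌋ = 32
descent: ρ → (-15,6,17)  [lands on river]
river: ρ → (17,28,-4)
river: ρ → (-4,28,17)
river: ρ → (17,6,-15)
river: ρ → (-15,24,8)
river: ρ → (8,24,-15)
ρ-cycle length = 6 (tail of 1 descent step not counted)

6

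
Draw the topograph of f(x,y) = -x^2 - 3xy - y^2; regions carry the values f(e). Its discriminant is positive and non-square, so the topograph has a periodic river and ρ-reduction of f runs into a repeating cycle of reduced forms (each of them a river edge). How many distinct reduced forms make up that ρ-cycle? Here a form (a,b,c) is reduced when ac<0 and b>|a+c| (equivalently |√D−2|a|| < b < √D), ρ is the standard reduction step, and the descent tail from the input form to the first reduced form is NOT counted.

D = 5, ⌊√D⌋ = 2
descent: ρ → (-1,1,1)  [lands on river]
river: ρ → (1,1,-1)
ρ-cycle length = 2 (tail of 1 descent step not counted)

2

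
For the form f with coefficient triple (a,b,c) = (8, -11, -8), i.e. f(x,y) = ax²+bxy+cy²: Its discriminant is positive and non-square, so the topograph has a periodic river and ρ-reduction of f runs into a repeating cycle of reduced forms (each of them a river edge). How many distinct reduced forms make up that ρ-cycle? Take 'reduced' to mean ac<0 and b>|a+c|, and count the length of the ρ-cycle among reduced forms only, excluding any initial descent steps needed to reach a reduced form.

D = 377, ⌊√D⌋ = 19
descent: ρ → (-8,11,8)  [lands on river]
river: ρ → (8,5,-11)
river: ρ → (-11,17,2)
river: ρ → (2,19,-2)
river: ρ → (-2,17,11)
river: ρ → (11,5,-8)
ρ-cycle length = 6 (tail of 1 descent step not counted)

6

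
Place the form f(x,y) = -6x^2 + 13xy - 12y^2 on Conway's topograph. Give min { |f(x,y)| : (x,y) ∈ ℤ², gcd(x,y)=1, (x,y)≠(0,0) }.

translate: b→-1 (≡-13 mod 12), so (6,-13,12)→(6,-1,5)
flip: (6,-1,5)→(5,1,6)
reduced (well bottom): (5,1,6) with a≤c, −a<b≤a
well minimum |f| = |-5| = 5 (negative-definite)

5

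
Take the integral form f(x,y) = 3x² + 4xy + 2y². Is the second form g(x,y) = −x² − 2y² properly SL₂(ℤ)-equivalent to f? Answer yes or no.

D₁ = -8, D₂ = -8
f: translate: b→-2 (≡4 mod 6), so (3,4,2)→(3,-2,1)
f: flip: (3,-2,1)→(1,2,3)
f: translate: b→0 (≡2 mod 2), so (1,2,3)→(1,0,2)
f: reduced (well bottom): (1,0,2) with a≤c, −a<b≤a
g is negative-definite; reduce −g:
−g: reduced (well bottom): (1,0,2) with a≤c, −a<b≤a
flip sign back: reduced form of g is (-1,0,-2)
reduced forms (1, 0, 2) vs (-1, 0, -2) ⇒ inequivalent

no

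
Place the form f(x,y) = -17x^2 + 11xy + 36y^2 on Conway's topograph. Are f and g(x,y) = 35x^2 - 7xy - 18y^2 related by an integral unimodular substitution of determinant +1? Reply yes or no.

D₁ = 2569, D₂ = 2569
river cycle of f (length 76): (-17, 45, 8), (8, 35, -42), (-42, 49, 1), (1, 49, -42), (-42, 35, 8), (8, 45, -17), (-17, 23, 30), (30, 37, -10), (-10, 43, 18), (18, 29, -24), … (66 more)
river cycle of g (length 76): (-18, 43, 10), (10, 37, -30), (-30, 23, 17), (17, 45, -8), (-8, 35, 42), (42, 49, -1), (-1, 49, 42), (42, 35, -8), (-8, 45, 17), (17, 23, -30), … (66 more)
cycles differ ⇒ inequivalent

no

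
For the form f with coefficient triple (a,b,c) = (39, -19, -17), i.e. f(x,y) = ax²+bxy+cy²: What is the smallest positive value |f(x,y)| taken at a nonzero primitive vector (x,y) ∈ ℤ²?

descent: ρ → (-17,53,3)  [lands on river]
river: ρ → (3,49,-51)
river: ρ → (-51,53,1)
river: ρ → (1,53,-51)
river: ρ → (-51,49,3)
river: ρ → (3,53,-17)
river: ρ → (-17,49,9)
river: ρ → (9,41,-37)
river: ρ → (-37,33,13)
river: ρ → (13,45,-19)
river: ρ → (-19,31,27)
river: ρ → (27,23,-23)
river: ρ → (-23,23,27)
river: ρ → (27,31,-19)
river: ρ → (-19,45,13)
river: ρ → (13,33,-37)
river: ρ → (-37,41,9)
river: ρ → (9,49,-17)
closes: descent 1, river 18
min |a| on river = 1

1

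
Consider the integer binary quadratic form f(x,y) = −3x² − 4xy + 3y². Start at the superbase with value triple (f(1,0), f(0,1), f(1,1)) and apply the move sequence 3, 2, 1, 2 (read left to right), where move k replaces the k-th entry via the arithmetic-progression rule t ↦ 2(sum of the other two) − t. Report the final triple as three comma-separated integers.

start (-3,3,-4) = (f(1,0),f(0,1),f(1,1))
replace slot 3: 2·((-3)+3) − (-4) = 4 → (-3,3,4)
replace slot 2: 2·((-3)+4) − 3 = -1 → (-3,-1,4)
replace slot 1: 2·((-1)+4) − (-3) = 9 → (9,-1,4)
replace slot 2: 2·(9+4) − (-1) = 27 → (9,27,4)

9,27,4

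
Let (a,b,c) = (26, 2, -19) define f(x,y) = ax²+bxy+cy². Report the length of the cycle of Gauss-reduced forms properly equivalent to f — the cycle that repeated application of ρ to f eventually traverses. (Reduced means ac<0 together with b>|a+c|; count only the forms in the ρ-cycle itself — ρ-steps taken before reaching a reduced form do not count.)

D = 1980, ⌊√D⌋ = 44
descent: ρ → (-19,36,9)  [lands on river]
river: ρ → (9,36,-19)
river: ρ → (-19,40,5)
river: ρ → (5,40,-19)
ρ-cycle length = 4 (tail of 1 descent step not counted)

4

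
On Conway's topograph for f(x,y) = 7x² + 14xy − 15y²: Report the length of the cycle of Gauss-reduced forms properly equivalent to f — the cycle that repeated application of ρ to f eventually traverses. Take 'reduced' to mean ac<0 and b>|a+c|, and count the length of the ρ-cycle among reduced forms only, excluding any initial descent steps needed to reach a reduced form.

D = 616, ⌊√D⌋ = 24
river: ρ → (-15,16,6)
river: ρ → (6,20,-9)
river: ρ → (-9,16,10)
river: ρ → (10,24,-1)
river: ρ → (-1,24,10)
river: ρ → (10,16,-9)
river: ρ → (-9,20,6)
river: ρ → (6,16,-15)
river: ρ → (-15,14,7)
river: ρ → (7,14,-15)
ρ-cycle length = 10 (tail of 0 descent steps not counted)

10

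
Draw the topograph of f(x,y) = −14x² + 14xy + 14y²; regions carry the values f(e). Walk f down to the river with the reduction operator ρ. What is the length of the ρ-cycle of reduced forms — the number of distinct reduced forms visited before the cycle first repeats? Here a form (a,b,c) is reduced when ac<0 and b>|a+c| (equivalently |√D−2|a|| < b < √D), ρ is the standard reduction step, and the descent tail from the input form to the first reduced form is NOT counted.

D = 980, ⌊√D⌋ = 31
river: ρ → (14,14,-14)
river: ρ → (-14,14,14)
ρ-cycle length = 2 (tail of 0 descent steps not counted)

2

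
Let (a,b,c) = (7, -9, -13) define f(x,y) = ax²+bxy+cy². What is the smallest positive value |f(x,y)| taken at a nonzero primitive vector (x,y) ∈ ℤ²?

descent: ρ → (-13,9,7)  [lands on river]
river: ρ → (7,19,-3)
river: ρ → (-3,17,13)
river: ρ → (13,9,-7)
river: ρ → (-7,19,3)
river: ρ → (3,17,-13)
closes: descent 1, river 6
min |a| on river = 3

3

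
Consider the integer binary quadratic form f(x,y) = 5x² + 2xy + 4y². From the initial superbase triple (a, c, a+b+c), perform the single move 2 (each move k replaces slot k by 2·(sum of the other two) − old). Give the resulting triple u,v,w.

start (5,4,11) = (f(1,0),f(0,1),f(1,1))
replace slot 2: 2·(5+11) − 4 = 28 → (5,28,11)

5,28,11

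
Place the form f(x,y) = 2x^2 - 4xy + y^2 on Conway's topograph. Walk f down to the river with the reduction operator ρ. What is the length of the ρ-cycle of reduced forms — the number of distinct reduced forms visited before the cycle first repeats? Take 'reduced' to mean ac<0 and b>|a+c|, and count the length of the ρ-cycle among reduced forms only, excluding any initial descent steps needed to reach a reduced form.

D = 8, ⌊√D⌋ = 2
descent: ρ → (1,2,-1)  [lands on river]
river: ρ → (-1,2,1)
ρ-cycle length = 2 (tail of 1 descent step not counted)

2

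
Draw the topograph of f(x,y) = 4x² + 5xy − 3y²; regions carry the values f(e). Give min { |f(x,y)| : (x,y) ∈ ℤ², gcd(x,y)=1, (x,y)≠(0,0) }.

river: ρ → (-3,7,2)
river: ρ → (2,5,-6)
river: ρ → (-6,7,1)
river: ρ → (1,7,-6)
river: ρ → (-6,5,2)
river: ρ → (2,7,-3)
river: ρ → (-3,5,4)
river: ρ → (4,3,-4)
river: ρ → (-4,5,3)
river: ρ → (3,7,-2)
river: ρ → (-2,5,6)
river: ρ → (6,7,-1)
river: ρ → (-1,7,6)
river: ρ → (6,5,-2)
river: ρ → (-2,7,3)
river: ρ → (3,5,-4)
river: ρ → (-4,3,4)
river: ρ → (4,5,-3)
closes: descent 0, river 18
min |a| on river = 1

1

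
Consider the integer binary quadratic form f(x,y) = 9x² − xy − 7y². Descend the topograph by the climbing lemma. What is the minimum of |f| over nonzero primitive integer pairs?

descent: ρ → (-7,15,1)  [lands on river]
river: ρ → (1,15,-7)
river: ρ → (-7,13,3)
river: ρ → (3,11,-11)
river: ρ → (-11,11,3)
river: ρ → (3,13,-7)
closes: descent 1, river 6
min |a| on river = 1

1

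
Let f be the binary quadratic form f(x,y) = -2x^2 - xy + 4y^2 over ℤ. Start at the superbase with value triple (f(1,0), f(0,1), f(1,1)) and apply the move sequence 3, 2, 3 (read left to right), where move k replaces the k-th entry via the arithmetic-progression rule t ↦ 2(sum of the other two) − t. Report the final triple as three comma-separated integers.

start (-2,4,1) = (f(1,0),f(0,1),f(1,1))
replace slot 3: 2·((-2)+4) − 1 = 3 → (-2,4,3)
replace slot 2: 2·((-2)+3) − 4 = -2 → (-2,-2,3)
replace slot 3: 2·((-2)+(-2)) − 3 = -11 → (-2,-2,-11)

-2,-2,-11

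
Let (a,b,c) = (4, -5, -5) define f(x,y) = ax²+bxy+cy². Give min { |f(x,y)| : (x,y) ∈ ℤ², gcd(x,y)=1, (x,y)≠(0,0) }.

descent: ρ → (-5,5,4)  [lands on river]
river: ρ → (4,3,-6)
river: ρ → (-6,9,1)
river: ρ → (1,9,-6)
river: ρ → (-6,3,4)
river: ρ → (4,5,-5)
closes: descent 1, river 6
min |a| on river = 1

1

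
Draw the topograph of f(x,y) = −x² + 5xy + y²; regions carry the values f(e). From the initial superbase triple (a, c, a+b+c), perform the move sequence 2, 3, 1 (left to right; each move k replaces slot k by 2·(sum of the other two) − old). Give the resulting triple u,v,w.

start (-1,1,5) = (f(1,0),f(0,1),f(1,1))
replace slot 2: 2·((-1)+5) − 1 = 7 → (-1,7,5)
replace slot 3: 2·((-1)+7) − 5 = 7 → (-1,7,7)
replace slot 1: 2·(7+7) − (-1) = 29 → (29,7,7)

29,7,7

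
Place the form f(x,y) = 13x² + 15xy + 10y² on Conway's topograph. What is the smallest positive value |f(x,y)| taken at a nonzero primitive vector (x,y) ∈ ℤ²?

translate: b→-11 (≡15 mod 26), so (13,15,10)→(13,-11,8)
flip: (13,-11,8)→(8,11,13)
translate: b→-5 (≡11 mod 16), so (8,11,13)→(8,-5,10)
reduced (well bottom): (8,-5,10) with a≤c, −a<b≤a
well minimum = a = 8

8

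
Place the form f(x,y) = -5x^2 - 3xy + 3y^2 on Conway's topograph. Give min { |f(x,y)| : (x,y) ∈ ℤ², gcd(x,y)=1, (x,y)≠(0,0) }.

descent: ρ → (3,3,-5)  [lands on river]
river: ρ → (-5,7,1)
river: ρ → (1,7,-5)
river: ρ → (-5,3,3)
closes: descent 1, river 4
min |a| on river = 1

1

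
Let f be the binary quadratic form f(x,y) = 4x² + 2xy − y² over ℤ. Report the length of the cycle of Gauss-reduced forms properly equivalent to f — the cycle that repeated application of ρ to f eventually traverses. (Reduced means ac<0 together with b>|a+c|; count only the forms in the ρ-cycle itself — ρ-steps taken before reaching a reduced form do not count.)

D = 20, ⌊√D⌋ = 4
descent: ρ → (-1,4,1)  [lands on river]
river: ρ → (1,4,-1)
ρ-cycle length = 2 (tail of 1 descent step not counted)

2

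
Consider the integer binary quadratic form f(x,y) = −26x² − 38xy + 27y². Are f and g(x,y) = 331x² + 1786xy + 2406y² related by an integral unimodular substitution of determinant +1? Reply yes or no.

D₁ = 4252, D₂ = 4252
river cycle of f (length 32): (27, 38, -26), (-26, 14, 39), (39, 64, -1), (-1, 64, 39), (39, 14, -26), (-26, 38, 27), (27, 16, -37), (-37, 58, 6), (6, 62, -17), (-17, 40, 39), … (22 more)
river cycle of g (length 32): (27, 38, -26), (-26, 14, 39), (39, 64, -1), (-1, 64, 39), (39, 14, -26), (-26, 38, 27), (27, 16, -37), (-37, 58, 6), (6, 62, -17), (-17, 40, 39), … (22 more)
cycles coincide ⇒ equivalent

yes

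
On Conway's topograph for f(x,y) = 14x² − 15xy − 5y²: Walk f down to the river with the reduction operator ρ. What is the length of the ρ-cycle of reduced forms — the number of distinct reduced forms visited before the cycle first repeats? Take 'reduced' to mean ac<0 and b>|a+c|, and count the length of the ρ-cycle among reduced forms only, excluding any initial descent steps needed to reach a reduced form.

D = 505, ⌊√D⌋ = 22
descent: ρ → (-5,15,14)  [lands on river]
river: ρ → (14,13,-6)
river: ρ → (-6,11,16)
river: ρ → (16,21,-1)
river: ρ → (-1,21,16)
river: ρ → (16,11,-6)
river: ρ → (-6,13,14)
river: ρ → (14,15,-5)
ρ-cycle length = 8 (tail of 1 descent step not counted)

8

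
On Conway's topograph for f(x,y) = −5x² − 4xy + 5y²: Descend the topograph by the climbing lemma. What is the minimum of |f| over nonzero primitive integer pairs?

descent: ρ → (5,4,-5)  [lands on river]
river: ρ → (-5,6,4)
river: ρ → (4,10,-1)
river: ρ → (-1,10,4)
river: ρ → (4,6,-5)
river: ρ → (-5,4,5)
river: ρ → (5,6,-4)
river: ρ → (-4,10,1)
river: ρ → (1,10,-4)
river: ρ → (-4,6,5)
closes: descent 1, river 10
min |a| on river = 1

1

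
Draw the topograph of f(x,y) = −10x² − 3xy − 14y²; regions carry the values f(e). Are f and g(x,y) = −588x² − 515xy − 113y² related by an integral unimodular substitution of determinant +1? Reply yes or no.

D₁ = -551, D₂ = -551
f is negative-definite; reduce −f:
−f: reduced (well bottom): (10,3,14) with a≤c, −a<b≤a
flip sign back: reduced form of f is (-10,-3,-14)
g is negative-definite; reduce −g:
−g: flip: (588,515,113)→(113,-515,588)
−g: translate: b→-63 (≡-515 mod 226), so (113,-515,588)→(113,-63,10)
−g: flip: (113,-63,10)→(10,63,113)
−g: translate: b→3 (≡63 mod 20), so (10,63,113)→(10,3,14)
−g: reduced (well bottom): (10,3,14) with a≤c, −a<b≤a
flip sign back: reduced form of g is (-10,-3,-14)
reduced forms (-10, -3, -14) vs (-10, -3, -14) ⇒ equivalent

yes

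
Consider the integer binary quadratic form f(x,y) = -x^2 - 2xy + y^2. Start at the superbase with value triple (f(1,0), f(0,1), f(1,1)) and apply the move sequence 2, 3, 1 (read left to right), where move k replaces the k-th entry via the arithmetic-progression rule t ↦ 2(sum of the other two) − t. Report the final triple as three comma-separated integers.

start (-1,1,-2) = (f(1,0),f(0,1),f(1,1))
replace slot 2: 2·((-1)+(-2)) − 1 = -7 → (-1,-7,-2)
replace slot 3: 2·((-1)+(-7)) − (-2) = -14 → (-1,-7,-14)
replace slot 1: 2·((-7)+(-14)) − (-1) = -41 → (-41,-7,-14)

-41,-7,-14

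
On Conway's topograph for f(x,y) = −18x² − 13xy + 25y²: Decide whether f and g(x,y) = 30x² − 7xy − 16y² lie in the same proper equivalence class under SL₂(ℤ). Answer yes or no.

D₁ = 1969, D₂ = 1969
river cycle of f (length 70): (25, 13, -18), (-18, 23, 20), (20, 17, -21), (-21, 25, 16), (16, 39, -7), (-7, 31, 36), (36, 41, -2), (-2, 43, 15), (15, 17, -28), (-28, 39, 4), … (60 more)
river cycle of g (length 70): (-16, 39, 7), (7, 31, -36), (-36, 41, 2), (2, 43, -15), (-15, 17, 28), (28, 39, -4), (-4, 41, 18), (18, 31, -14), (-14, 25, 24), (24, 23, -15), … (60 more)
cycles differ ⇒ inequivalent

no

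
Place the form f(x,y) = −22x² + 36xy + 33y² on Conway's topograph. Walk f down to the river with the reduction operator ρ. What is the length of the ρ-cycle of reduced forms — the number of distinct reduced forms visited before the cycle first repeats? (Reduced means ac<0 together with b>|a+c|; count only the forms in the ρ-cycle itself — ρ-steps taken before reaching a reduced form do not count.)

D = 4200, ⌊√D⌋ = 64
river: ρ → (33,30,-25)
river: ρ → (-25,20,38)
river: ρ → (38,56,-7)
river: ρ → (-7,56,38)
river: ρ → (38,20,-25)
river: ρ → (-25,30,33)
river: ρ → (33,36,-22)
river: ρ → (-22,52,17)
river: ρ → (17,50,-25)
river: ρ → (-25,50,17)
river: ρ → (17,52,-22)
river: ρ → (-22,36,33)
ρ-cycle length = 12 (tail of 0 descent steps not counted)

12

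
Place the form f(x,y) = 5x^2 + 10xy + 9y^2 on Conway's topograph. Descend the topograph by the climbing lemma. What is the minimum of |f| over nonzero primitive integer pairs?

translate: b→0 (≡10 mod 10), so (5,10,9)→(5,0,4)
flip: (5,0,4)→(4,0,5)
reduced (well bottom): (4,0,5) with a≤c, −a<b≤a
well minimum = a = 4

4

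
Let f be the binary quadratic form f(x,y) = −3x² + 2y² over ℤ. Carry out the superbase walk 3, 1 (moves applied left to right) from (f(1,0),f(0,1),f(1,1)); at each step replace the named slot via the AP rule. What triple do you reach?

start (-3,2,-1) = (f(1,0),f(0,1),f(1,1))
replace slot 3: 2·((-3)+2) − (-1) = -1 → (-3,2,-1)
replace slot 1: 2·(2+(-1)) − (-3) = 5 → (5,2,-1)

5,2,-1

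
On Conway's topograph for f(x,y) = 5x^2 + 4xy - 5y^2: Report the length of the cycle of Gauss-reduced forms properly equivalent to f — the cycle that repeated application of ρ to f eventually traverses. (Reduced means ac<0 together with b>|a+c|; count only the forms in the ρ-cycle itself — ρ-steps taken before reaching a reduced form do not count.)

D = 116, ⌊√D⌋ = 10
river: ρ → (-5,6,4)
river: ρ → (4,10,-1)
river: ρ → (-1,10,4)
river: ρ → (4,6,-5)
river: ρ → (-5,4,5)
river: ρ → (5,6,-4)
river: ρ → (-4,10,1)
river: ρ → (1,10,-4)
river: ρ → (-4,6,5)
river: ρ → (5,4,-5)
ρ-cycle length = 10 (tail of 0 descent steps not counted)

10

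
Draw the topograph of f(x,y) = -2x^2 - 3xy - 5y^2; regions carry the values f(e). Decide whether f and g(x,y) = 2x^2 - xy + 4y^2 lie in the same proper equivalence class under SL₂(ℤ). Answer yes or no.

D₁ = -31, D₂ = -31
f is negative-definite; reduce −f:
−f: translate: b→-1 (≡3 mod 4), so (2,3,5)→(2,-1,4)
−f: reduced (well bottom): (2,-1,4) with a≤c, −a<b≤a
flip sign back: reduced form of f is (-2,1,-4)
g: reduced (well bottom): (2,-1,4) with a≤c, −a<b≤a
reduced forms (-2, 1, -4) vs (2, -1, 4) ⇒ inequivalent

no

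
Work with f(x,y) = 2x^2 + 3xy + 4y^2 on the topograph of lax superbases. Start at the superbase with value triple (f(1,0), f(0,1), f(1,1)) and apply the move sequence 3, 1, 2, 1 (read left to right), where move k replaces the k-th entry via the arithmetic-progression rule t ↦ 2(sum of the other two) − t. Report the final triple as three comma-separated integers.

start (2,4,9) = (f(1,0),f(0,1),f(1,1))
replace slot 3: 2·(2+4) − 9 = 3 → (2,4,3)
replace slot 1: 2·(4+3) − 2 = 12 → (12,4,3)
replace slot 2: 2·(12+3) − 4 = 26 → (12,26,3)
replace slot 1: 2·(26+3) − 12 = 46 → (46,26,3)

46,26,3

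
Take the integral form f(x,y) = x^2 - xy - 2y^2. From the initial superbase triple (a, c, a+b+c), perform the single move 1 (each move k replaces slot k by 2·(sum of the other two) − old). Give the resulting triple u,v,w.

start (1,-2,-2) = (f(1,0),f(0,1),f(1,1))
replace slot 1: 2·((-2)+(-2)) − 1 = -9 → (-9,-2,-2)

-9,-2,-2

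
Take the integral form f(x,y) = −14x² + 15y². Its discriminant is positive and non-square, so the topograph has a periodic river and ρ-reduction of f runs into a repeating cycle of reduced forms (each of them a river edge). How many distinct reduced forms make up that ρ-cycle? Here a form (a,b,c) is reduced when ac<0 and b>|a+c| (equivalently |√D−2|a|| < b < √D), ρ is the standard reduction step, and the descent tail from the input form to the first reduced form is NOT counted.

D = 840, ⌊√D⌋ = 28
descent: ρ → (15,0,-14)
descent: ρ → (-14,28,1)  [lands on river]
river: ρ → (1,28,-14)
ρ-cycle length = 2 (tail of 2 descent steps not counted)

2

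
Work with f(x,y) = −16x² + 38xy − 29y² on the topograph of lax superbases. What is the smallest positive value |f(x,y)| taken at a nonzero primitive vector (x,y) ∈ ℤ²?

translate: b→-6 (≡-38 mod 32), so (16,-38,29)→(16,-6,7)
flip: (16,-6,7)→(7,6,16)
reduced (well bottom): (7,6,16) with a≤c, −a<b≤a
well minimum |f| = |-7| = 7 (negative-definite)

7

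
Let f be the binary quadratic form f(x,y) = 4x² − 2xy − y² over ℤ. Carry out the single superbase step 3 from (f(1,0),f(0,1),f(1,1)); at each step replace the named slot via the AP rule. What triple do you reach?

start (4,-1,1) = (f(1,0),f(0,1),f(1,1))
replace slot 3: 2·(4+(-1)) − 1 = 5 → (4,-1,5)

4,-1,5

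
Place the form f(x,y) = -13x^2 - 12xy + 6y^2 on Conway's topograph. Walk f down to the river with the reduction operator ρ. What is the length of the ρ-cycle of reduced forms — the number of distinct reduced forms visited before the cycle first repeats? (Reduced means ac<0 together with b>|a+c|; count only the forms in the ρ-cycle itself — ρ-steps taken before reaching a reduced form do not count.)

D = 456, ⌊√D⌋ = 21
descent: ρ → (6,12,-13)  [lands on river]
river: ρ → (-13,14,5)
river: ρ → (5,16,-10)
river: ρ → (-10,4,11)
river: ρ → (11,18,-3)
river: ρ → (-3,18,11)
river: ρ → (11,4,-10)
river: ρ → (-10,16,5)
river: ρ → (5,14,-13)
river: ρ → (-13,12,6)
ρ-cycle length = 10 (tail of 1 descent step not counted)

10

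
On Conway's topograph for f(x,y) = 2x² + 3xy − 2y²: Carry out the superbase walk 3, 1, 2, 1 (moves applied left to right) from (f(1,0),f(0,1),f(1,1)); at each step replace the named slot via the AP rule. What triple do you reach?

start (2,-2,3) = (f(1,0),f(0,1),f(1,1))
replace slot 3: 2·(2+(-2)) − 3 = -3 → (2,-2,-3)
replace slot 1: 2·((-2)+(-3)) − 2 = -12 → (-12,-2,-3)
replace slot 2: 2·((-12)+(-3)) − (-2) = -28 → (-12,-28,-3)
replace slot 1: 2·((-28)+(-3)) − (-12) = -50 → (-50,-28,-3)

-50,-28,-3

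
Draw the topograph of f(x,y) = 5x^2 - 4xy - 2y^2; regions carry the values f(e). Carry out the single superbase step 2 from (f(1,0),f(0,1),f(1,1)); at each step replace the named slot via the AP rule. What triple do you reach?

start (5,-2,-1) = (f(1,0),f(0,1),f(1,1))
replace slot 2: 2·(5+(-1)) − (-2) = 10 → (5,10,-1)

5,10,-1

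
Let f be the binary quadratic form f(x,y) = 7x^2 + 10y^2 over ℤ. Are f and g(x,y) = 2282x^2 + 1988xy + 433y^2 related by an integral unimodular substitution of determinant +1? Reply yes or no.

D₁ = -280, D₂ = -280
f: reduced (well bottom): (7,0,10) with a≤c, −a<b≤a
g: flip: (2282,1988,433)→(433,-1988,2282)
g: translate: b→-256 (≡-1988 mod 866), so (433,-1988,2282)→(433,-256,38)
g: flip: (433,-256,38)→(38,256,433)
g: translate: b→28 (≡256 mod 76), so (38,256,433)→(38,28,7)
g: flip: (38,28,7)→(7,-28,38)
g: translate: b→0 (≡-28 mod 14), so (7,-28,38)→(7,0,10)
g: reduced (well bottom): (7,0,10) with a≤c, −a<b≤a
reduced forms (7, 0, 10) vs (7, 0, 10) ⇒ equivalent

yes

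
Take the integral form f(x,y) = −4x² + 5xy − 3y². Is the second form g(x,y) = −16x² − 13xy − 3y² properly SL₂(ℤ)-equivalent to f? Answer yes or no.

D₁ = -23, D₂ = -23
f is negative-definite; reduce −f:
−f: translate: b→3 (≡-5 mod 8), so (4,-5,3)→(4,3,2)
−f: flip: (4,3,2)→(2,-3,4)
−f: translate: b→1 (≡-3 mod 4), so (2,-3,4)→(2,1,3)
−f: reduced (well bottom): (2,1,3) with a≤c, −a<b≤a
flip sign back: reduced form of f is (-2,-1,-3)
g is negative-definite; reduce −g:
−g: flip: (16,13,3)→(3,-13,16)
−g: translate: b→-1 (≡-13 mod 6), so (3,-13,16)→(3,-1,2)
−g: flip: (3,-1,2)→(2,1,3)
−g: reduced (well bottom): (2,1,3) with a≤c, −a<b≤a
flip sign back: reduced form of g is (-2,-1,-3)
reduced forms (-2, -1, -3) vs (-2, -1, -3) ⇒ equivalent

yes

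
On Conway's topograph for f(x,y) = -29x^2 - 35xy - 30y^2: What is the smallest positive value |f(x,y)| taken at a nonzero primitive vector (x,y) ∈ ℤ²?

translate: b→-23 (≡35 mod 58), so (29,35,30)→(29,-23,24)
flip: (29,-23,24)→(24,23,29)
reduced (well bottom): (24,23,29) with a≤c, −a<b≤a
well minimum |f| = |-24| = 24 (negative-definite)

24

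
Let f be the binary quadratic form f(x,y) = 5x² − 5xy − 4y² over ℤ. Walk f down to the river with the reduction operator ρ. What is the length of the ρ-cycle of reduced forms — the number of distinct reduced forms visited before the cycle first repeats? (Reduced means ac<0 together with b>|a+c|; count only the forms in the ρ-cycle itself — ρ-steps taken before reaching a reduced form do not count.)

D = 105, ⌊√D⌋ = 10
descent: ρ → (-4,5,5)  [lands on river]
river: ρ → (5,5,-4)
river: ρ → (-4,3,6)
river: ρ → (6,9,-1)
river: ρ → (-1,9,6)
river: ρ → (6,3,-4)
ρ-cycle length = 6 (tail of 1 descent step not counted)

6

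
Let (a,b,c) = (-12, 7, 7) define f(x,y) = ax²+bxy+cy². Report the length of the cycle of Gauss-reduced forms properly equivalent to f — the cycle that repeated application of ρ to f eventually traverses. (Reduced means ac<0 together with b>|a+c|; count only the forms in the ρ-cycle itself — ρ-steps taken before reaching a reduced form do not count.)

D = 385, ⌊√D⌋ = 19
river: ρ → (7,7,-12)
river: ρ → (-12,17,2)
river: ρ → (2,19,-3)
river: ρ → (-3,17,8)
river: ρ → (8,15,-5)
river: ρ → (-5,15,8)
river: ρ → (8,17,-3)
river: ρ → (-3,19,2)
river: ρ → (2,17,-12)
river: ρ → (-12,7,7)
ρ-cycle length = 10 (tail of 0 descent steps not counted)

10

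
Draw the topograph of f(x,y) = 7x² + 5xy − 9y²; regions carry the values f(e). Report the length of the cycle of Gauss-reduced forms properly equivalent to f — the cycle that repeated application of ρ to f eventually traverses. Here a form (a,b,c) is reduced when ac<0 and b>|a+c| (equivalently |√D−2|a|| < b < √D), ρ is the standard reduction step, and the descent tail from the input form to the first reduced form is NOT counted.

D = 277, ⌊√D⌋ = 16
river: ρ → (-9,13,3)
river: ρ → (3,11,-13)
river: ρ → (-13,15,1)
river: ρ → (1,15,-13)
river: ρ → (-13,11,3)
river: ρ → (3,13,-9)
river: ρ → (-9,5,7)
river: ρ → (7,9,-7)
river: ρ → (-7,5,9)
river: ρ → (9,13,-3)
river: ρ → (-3,11,13)
river: ρ → (13,15,-1)
river: ρ → (-1,15,13)
river: ρ → (13,11,-3)
river: ρ → (-3,13,9)
river: ρ → (9,5,-7)
river: ρ → (-7,9,7)
river: ρ → (7,5,-9)
ρ-cycle length = 18 (tail of 0 descent steps not counted)

18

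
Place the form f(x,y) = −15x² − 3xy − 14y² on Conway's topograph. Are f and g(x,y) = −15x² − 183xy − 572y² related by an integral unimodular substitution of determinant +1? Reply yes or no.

D₁ = -831, D₂ = -831
f is negative-definite; reduce −f:
−f: flip: (15,3,14)→(14,-3,15)
−f: reduced (well bottom): (14,-3,15) with a≤c, −a<b≤a
flip sign back: reduced form of f is (-14,3,-15)
g is negative-definite; reduce −g:
−g: translate: b→3 (≡183 mod 30), so (15,183,572)→(15,3,14)
−g: flip: (15,3,14)→(14,-3,15)
−g: reduced (well bottom): (14,-3,15) with a≤c, −a<b≤a
flip sign back: reduced form of g is (-14,3,-15)
reduced forms (-14, 3, -15) vs (-14, 3, -15) ⇒ equivalent

yes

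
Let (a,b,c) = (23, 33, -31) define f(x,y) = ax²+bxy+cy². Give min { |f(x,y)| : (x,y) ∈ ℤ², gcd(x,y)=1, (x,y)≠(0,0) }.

river: ρ → (-31,29,25)
river: ρ → (25,21,-35)
river: ρ → (-35,49,11)
river: ρ → (11,61,-5)
river: ρ → (-5,59,23)
river: ρ → (23,33,-31)
closes: descent 0, river 6
min |a| on river = 5

5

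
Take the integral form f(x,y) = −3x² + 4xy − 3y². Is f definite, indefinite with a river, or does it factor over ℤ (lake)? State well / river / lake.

D = b²−4ac = 4² − 4·(-3)·(-3) = -20
D < 0 ⇒ definite ⇒ every region one sign ⇒ single well

well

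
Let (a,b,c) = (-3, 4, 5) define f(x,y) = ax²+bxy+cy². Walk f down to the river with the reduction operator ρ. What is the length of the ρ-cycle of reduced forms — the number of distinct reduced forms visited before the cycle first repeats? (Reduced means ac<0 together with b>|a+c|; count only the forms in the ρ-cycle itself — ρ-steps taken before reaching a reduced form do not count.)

D = 76, ⌊√D⌋ = 8
river: ρ → (5,6,-2)
river: ρ → (-2,6,5)
river: ρ → (5,4,-3)
river: ρ → (-3,8,1)
river: ρ → (1,8,-3)
river: ρ → (-3,4,5)
ρ-cycle length = 6 (tail of 0 descent steps not counted)

6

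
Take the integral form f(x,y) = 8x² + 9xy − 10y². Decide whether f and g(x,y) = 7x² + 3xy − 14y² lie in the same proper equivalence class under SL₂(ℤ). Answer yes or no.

D₁ = 401, D₂ = 401
river cycle of f (length 10): (-10, 11, 7), (7, 17, -4), (-4, 15, 11), (11, 7, -8), (-8, 9, 10), (10, 11, -7), (-7, 17, 4), (4, 15, -11), (-11, 7, 8), (8, 9, -10)
river cycle of g (length 10): (7, 17, -4), (-4, 15, 11), (11, 7, -8), (-8, 9, 10), (10, 11, -7), (-7, 17, 4), (4, 15, -11), (-11, 7, 8), (8, 9, -10), (-10, 11, 7)
cycles coincide ⇒ equivalent

yes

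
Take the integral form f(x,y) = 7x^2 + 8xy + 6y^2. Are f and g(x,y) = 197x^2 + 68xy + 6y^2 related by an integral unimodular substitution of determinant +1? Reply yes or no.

D₁ = -104, D₂ = -104
f: translate: b→-6 (≡8 mod 14), so (7,8,6)→(7,-6,5)
f: flip: (7,-6,5)→(5,6,7)
f: translate: b→-4 (≡6 mod 10), so (5,6,7)→(5,-4,6)
f: reduced (well bottom): (5,-4,6) with a≤c, −a<b≤a
g: flip: (197,68,6)→(6,-68,197)
g: translate: b→4 (≡-68 mod 12), so (6,-68,197)→(6,4,5)
g: flip: (6,4,5)→(5,-4,6)
g: reduced (well bottom): (5,-4,6) with a≤c, −a<b≤a
reduced forms (5, -4, 6) vs (5, -4, 6) ⇒ equivalent

yes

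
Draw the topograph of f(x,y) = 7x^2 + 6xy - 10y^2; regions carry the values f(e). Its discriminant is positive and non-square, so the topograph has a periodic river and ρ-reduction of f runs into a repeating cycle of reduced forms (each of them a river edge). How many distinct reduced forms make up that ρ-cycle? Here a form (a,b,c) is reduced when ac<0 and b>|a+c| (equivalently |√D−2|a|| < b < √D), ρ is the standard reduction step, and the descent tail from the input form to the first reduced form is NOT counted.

D = 316, ⌊√D⌋ = 17
river: ρ → (-10,14,3)
river: ρ → (3,16,-5)
river: ρ → (-5,14,6)
river: ρ → (6,10,-9)
river: ρ → (-9,8,7)
river: ρ → (7,6,-10)
ρ-cycle length = 6 (tail of 0 descent steps not counted)

6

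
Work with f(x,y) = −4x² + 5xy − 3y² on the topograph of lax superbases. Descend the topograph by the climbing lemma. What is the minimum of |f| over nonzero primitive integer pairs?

translate: b→3 (≡-5 mod 8), so (4,-5,3)→(4,3,2)
flip: (4,3,2)→(2,-3,4)
translate: b→1 (≡-3 mod 4), so (2,-3,4)→(2,1,3)
reduced (well bottom): (2,1,3) with a≤c, −a<b≤a
well minimum |f| = |-2| = 2 (negative-definite)

2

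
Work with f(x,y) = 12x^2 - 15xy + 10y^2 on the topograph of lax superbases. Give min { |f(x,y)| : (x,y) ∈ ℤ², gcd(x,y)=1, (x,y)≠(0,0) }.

translate: b→9 (≡-15 mod 24), so (12,-15,10)→(12,9,7)
flip: (12,9,7)→(7,-9,12)
translate: b→5 (≡-9 mod 14), so (7,-9,12)→(7,5,10)
reduced (well bottom): (7,5,10) with a≤c, −a<b≤a
well minimum = a = 7

7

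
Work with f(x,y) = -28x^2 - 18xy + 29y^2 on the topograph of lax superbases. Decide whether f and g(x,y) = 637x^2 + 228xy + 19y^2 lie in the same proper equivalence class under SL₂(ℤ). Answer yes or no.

D₁ = 3572, D₂ = 3572
river cycle of f (length 22): (29, 18, -28), (-28, 38, 19), (19, 38, -28), (-28, 18, 29), (29, 40, -17), (-17, 28, 41), (41, 54, -4), (-4, 58, 13), (13, 46, -28), (-28, 10, 31), … (12 more)
river cycle of g (length 22): (19, 38, -28), (-28, 18, 29), (29, 40, -17), (-17, 28, 41), (41, 54, -4), (-4, 58, 13), (13, 46, -28), (-28, 10, 31), (31, 52, -7), (-7, 46, 52), … (12 more)
cycles coincide ⇒ equivalent

yes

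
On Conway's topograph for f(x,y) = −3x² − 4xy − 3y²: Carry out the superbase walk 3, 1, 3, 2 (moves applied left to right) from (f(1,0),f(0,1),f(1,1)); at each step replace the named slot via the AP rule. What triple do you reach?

start (-3,-3,-10) = (f(1,0),f(0,1),f(1,1))
replace slot 3: 2·((-3)+(-3)) − (-10) = -2 → (-3,-3,-2)
replace slot 1: 2·((-3)+(-2)) − (-3) = -7 → (-7,-3,-2)
replace slot 3: 2·((-7)+(-3)) − (-2) = -18 → (-7,-3,-18)
replace slot 2: 2·((-7)+(-18)) − (-3) = -47 → (-7,-47,-18)

-7,-47,-18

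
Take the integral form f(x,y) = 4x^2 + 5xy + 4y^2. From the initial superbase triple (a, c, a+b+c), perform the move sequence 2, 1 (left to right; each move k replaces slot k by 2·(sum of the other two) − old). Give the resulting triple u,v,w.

start (4,4,13) = (f(1,0),f(0,1),f(1,1))
replace slot 2: 2·(4+13) − 4 = 30 → (4,30,13)
replace slot 1: 2·(30+13) − 4 = 82 → (82,30,13)

82,30,13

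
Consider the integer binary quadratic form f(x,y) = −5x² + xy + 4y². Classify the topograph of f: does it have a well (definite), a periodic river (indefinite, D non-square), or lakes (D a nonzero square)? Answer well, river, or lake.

D = b²−4ac = 1² − 4·(-5)·4 = 81
D = 9² is a perfect square ⇒ form factors over ℤ ⇒ lakes

lake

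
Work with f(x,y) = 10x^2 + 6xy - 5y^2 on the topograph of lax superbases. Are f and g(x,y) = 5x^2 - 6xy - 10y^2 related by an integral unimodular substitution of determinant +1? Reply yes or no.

D₁ = 236, D₂ = 236
river cycle of f (length 6): (-5, 14, 2), (2, 14, -5), (-5, 6, 10), (10, 14, -1), (-1, 14, 10), (10, 6, -5)
river cycle of g (length 6): (-10, 6, 5), (5, 14, -2), (-2, 14, 5), (5, 6, -10), (-10, 14, 1), (1, 14, -10)
cycles differ ⇒ inequivalent

no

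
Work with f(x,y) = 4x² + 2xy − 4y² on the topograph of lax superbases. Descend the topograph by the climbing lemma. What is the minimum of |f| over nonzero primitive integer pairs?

river: ρ → (-4,6,2)
river: ρ → (2,6,-4)
river: ρ → (-4,2,4)
river: ρ → (4,6,-2)
river: ρ → (-2,6,4)
river: ρ → (4,2,-4)
closes: descent 0, river 6
min |a| on river = 2

2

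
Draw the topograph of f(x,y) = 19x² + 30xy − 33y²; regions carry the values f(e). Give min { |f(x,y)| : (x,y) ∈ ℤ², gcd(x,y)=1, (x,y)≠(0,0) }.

river: ρ → (-33,36,16)
river: ρ → (16,28,-41)
river: ρ → (-41,54,3)
river: ρ → (3,54,-41)
river: ρ → (-41,28,16)
river: ρ → (16,36,-33)
river: ρ → (-33,30,19)
river: ρ → (19,46,-17)
river: ρ → (-17,56,4)
river: ρ → (4,56,-17)
river: ρ → (-17,46,19)
river: ρ → (19,30,-33)
closes: descent 0, river 12
min |a| on river = 3

3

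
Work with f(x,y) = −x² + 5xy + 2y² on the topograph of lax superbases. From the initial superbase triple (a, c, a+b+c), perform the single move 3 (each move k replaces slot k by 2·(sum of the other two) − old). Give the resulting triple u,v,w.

start (-1,2,6) = (f(1,0),f(0,1),f(1,1))
replace slot 3: 2·((-1)+2) − 6 = -4 → (-1,2,-4)

-1,2,-4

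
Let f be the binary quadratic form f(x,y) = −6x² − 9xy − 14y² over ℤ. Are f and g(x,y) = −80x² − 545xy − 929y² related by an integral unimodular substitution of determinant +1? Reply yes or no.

D₁ = -255, D₂ = -255
f is negative-definite; reduce −f:
−f: translate: b→-3 (≡9 mod 12), so (6,9,14)→(6,-3,11)
−f: reduced (well bottom): (6,-3,11) with a≤c, −a<b≤a
flip sign back: reduced form of f is (-6,3,-11)
g is negative-definite; reduce −g:
−g: translate: b→65 (≡545 mod 160), so (80,545,929)→(80,65,14)
−g: flip: (80,65,14)→(14,-65,80)
−g: translate: b→-9 (≡-65 mod 28), so (14,-65,80)→(14,-9,6)
−g: flip: (14,-9,6)→(6,9,14)
−g: translate: b→-3 (≡9 mod 12), so (6,9,14)→(6,-3,11)
−g: reduced (well bottom): (6,-3,11) with a≤c, −a<b≤a
flip sign back: reduced form of g is (-6,3,-11)
reduced forms (-6, 3, -11) vs (-6, 3, -11) ⇒ equivalent

yes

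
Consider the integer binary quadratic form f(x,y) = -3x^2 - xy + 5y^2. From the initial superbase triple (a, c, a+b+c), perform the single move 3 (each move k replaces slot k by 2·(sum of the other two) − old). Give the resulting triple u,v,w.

start (-3,5,1) = (f(1,0),f(0,1),f(1,1))
replace slot 3: 2·((-3)+5) − 1 = 3 → (-3,5,3)

-3,5,3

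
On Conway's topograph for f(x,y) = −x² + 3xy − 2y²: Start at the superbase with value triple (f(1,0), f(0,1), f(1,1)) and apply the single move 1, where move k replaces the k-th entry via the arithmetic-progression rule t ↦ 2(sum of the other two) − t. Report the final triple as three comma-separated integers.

start (-1,-2,0) = (f(1,0),f(0,1),f(1,1))
replace slot 1: 2·((-2)+0) − (-1) = -3 → (-3,-2,0)

-3,-2,0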